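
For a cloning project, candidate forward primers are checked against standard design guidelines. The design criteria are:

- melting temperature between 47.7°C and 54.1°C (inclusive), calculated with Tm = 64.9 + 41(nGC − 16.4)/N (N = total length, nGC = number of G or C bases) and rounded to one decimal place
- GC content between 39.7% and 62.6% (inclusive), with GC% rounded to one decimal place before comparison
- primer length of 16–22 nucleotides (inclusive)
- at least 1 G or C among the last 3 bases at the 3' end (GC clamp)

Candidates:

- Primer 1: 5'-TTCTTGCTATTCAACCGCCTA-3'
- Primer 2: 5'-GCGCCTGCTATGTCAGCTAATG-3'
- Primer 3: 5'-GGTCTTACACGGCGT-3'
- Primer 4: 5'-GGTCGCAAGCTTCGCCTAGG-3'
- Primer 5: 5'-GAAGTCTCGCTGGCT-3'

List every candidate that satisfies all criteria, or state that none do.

Primer 1 only.

Primer 1 (21 nt, A=4 T=8 G=2 C=7): Tm = 64.9 + 41·(9 − 16.4)/21 = 50.5°C ✓; GC 9/21 = 42.9% ✓; length 21 ✓; 3' end CTA has 1 G/C ✓ — passes.
Primer 2 (22 nt, A=4 T=6 G=6 C=6): Tm = 64.9 + 41·(12 − 16.4)/22 = 56.7°C, outside 47.7–54.1°C ✗; GC 12/22 = 54.5% ✓; length 22 ✓; 3' end ATG has 1 G/C ✓ — fails.
Primer 3 (15 nt, A=2 T=4 G=5 C=4): Tm = 64.9 + 41·(9 − 16.4)/15 = 44.7°C, outside 47.7–54.1°C ✗; GC 9/15 = 60.0% ✓; length 15, outside 16–22 ✗; 3' end CGT has 2 G/C ✓ — fails.
Primer 4 (20 nt, A=3 T=4 G=7 C=6): Tm = 64.9 + 41·(13 − 16.4)/20 = 57.9°C, outside 47.7–54.1°C ✗; GC 13/20 = 65.0%, outside 39.7–62.6% ✗; length 20 ✓; 3' end AGG has 2 G/C ✓ — fails.
Primer 5 (15 nt, A=2 T=4 G=5 C=4): Tm = 64.9 + 41·(9 − 16.4)/15 = 44.7°C, outside 47.7–54.1°C ✗; GC 9/15 = 60.0% ✓; length 15, outside 16–22 ✗; 3' end GCT has 2 G/C ✓ — fails.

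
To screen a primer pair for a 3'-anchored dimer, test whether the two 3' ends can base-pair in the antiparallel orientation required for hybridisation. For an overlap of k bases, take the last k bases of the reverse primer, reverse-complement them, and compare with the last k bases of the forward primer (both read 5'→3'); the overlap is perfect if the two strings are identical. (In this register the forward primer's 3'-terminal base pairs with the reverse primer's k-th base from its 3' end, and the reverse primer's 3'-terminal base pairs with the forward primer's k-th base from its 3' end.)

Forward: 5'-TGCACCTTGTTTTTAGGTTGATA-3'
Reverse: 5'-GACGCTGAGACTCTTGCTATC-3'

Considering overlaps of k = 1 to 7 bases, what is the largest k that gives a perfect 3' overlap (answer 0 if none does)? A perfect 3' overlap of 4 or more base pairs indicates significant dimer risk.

Last 7 bases (5'→3') — forward …GTTGATA, reverse …TGCTATC.
Reverse complement of the reverse primer's last 7 bases: GATAGCA; its first k bases are the reverse complement of the reverse primer's last k bases, so a perfect k-base overlap needs the forward primer's last k bases to equal them.
Comparing (forward last k vs required): k=1: A vs G ✗; k=2: TA vs GA ✗; k=3: ATA vs GAT ✗; k=4: GATA vs GATA ✓; k=5: TGATA vs GATAG ✗; k=6: TTGATA vs GATAGC ✗; k=7: GTTGATA vs GATAGCA ✗.
Only k = 4 is perfect, so the longest perfect 3' overlap is 4.

Longest perfect overlap: 4 complementary base pairs; significant dimer risk (threshold 4).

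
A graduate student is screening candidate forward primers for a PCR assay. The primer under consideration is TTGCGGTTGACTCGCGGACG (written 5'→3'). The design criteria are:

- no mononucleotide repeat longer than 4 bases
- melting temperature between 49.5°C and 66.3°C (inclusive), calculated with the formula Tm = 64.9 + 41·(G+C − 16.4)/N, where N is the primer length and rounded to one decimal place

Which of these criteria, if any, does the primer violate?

Base counts: A=2, T=5, G=8, C=5 (length 20).
homopolymer run: longest run = 2 ✓
Tm: Tm = 64.9 + 41·(13 − 16.4)/20 = 57.9°C ✓

Meets all criteria.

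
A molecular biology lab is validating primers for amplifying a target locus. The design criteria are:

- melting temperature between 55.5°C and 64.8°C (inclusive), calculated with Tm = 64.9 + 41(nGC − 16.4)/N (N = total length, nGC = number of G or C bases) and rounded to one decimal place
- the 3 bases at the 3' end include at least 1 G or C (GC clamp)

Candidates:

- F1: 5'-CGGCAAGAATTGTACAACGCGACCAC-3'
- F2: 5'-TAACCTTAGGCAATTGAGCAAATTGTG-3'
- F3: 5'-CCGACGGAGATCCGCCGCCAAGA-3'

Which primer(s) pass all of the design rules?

F1 (26 nt, A=9 T=3 G=6 C=8): Tm = 64.9 + 41·(14 − 16.4)/26 = 61.1°C ✓; 3' end CAC has 2 G/C ✓ — passes.
F2 (27 nt, A=9 T=8 G=6 C=4): Tm = 64.9 + 41·(10 − 16.4)/27 = 55.2°C, outside 55.5–64.8°C ✗; 3' end GTG has 2 G/C ✓ — fails.
F3 (23 nt, A=6 T=1 G=7 C=9): Tm = 64.9 + 41·(16 − 16.4)/23 = 64.2°C ✓; 3' end AGA has 1 G/C ✓ — passes.

F1 and F3.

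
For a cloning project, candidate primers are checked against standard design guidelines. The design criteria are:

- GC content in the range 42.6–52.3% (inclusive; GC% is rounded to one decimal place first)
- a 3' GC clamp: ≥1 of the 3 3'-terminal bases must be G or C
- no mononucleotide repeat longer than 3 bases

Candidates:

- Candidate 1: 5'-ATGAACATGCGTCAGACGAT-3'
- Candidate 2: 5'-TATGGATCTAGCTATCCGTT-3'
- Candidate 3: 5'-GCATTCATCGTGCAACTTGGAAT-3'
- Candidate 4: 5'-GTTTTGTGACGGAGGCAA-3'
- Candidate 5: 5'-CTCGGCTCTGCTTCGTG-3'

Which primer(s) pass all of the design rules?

Candidate 1 only.

Candidate 1 (20 nt, A=7 T=4 G=5 C=4): GC 9/20 = 45.0% ✓; 3' end GAT has 1 G/C ✓; longest run = 2 ✓ — passes.
Candidate 2 (20 nt, A=4 T=8 G=4 C=4): GC 8/20 = 40.0%, outside 42.6–52.3% ✗; 3' end GTT has 1 G/C ✓; longest run = 2 ✓ — fails.
Candidate 3 (23 nt, A=6 T=7 G=5 C=5): GC 10/23 = 43.5% ✓; 3' end AAT has 0 G/C, need ≥1 ✗; longest run = 2 ✓ — fails.
Candidate 4 (18 nt, A=4 T=5 G=7 C=2): GC 9/18 = 50.0% ✓; 3' end CAA has 1 G/C ✓; longest run = 4, exceeds 3 ✗ — fails.
Candidate 5 (17 nt, A=0 T=6 G=5 C=6): GC 11/17 = 64.7%, outside 42.6–52.3% ✗; 3' end GTG has 2 G/C ✓; longest run = 2 ✓ — fails.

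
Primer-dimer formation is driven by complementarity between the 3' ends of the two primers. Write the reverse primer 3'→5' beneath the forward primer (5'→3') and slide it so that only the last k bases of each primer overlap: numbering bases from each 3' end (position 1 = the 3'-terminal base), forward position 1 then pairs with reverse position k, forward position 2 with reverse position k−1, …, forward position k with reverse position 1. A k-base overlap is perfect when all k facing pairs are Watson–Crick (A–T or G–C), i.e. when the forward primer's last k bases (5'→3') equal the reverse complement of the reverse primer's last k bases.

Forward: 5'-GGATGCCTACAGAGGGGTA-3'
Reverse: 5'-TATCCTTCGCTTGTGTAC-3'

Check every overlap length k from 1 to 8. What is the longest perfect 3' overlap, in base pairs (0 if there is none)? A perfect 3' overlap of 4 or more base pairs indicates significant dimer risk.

Longest perfect overlap: 3 complementary base pairs; below the dimer-risk threshold (threshold 4).

Last 8 bases (5'→3') — forward …GAGGGGTA, reverse …TTGTGTAC.
Reverse complement of the reverse primer's last 8 bases: GTACACAA; its first k bases are the reverse complement of the reverse primer's last k bases, so a perfect k-base overlap needs the forward primer's last k bases to equal them.
Comparing (forward last k vs required): k=1: A vs G ✗; k=2: TA vs GT ✗; k=3: GTA vs GTA ✓; k=4: GGTA vs GTAC ✗; k=5: GGGTA vs GTACA ✗; k=6: GGGGTA vs GTACAC ✗; k=7: AGGGGTA vs GTACACA ✗; k=8: GAGGGGTA vs GTACACAA ✗.
Only k = 3 is perfect, so the longest perfect 3' overlap is 3.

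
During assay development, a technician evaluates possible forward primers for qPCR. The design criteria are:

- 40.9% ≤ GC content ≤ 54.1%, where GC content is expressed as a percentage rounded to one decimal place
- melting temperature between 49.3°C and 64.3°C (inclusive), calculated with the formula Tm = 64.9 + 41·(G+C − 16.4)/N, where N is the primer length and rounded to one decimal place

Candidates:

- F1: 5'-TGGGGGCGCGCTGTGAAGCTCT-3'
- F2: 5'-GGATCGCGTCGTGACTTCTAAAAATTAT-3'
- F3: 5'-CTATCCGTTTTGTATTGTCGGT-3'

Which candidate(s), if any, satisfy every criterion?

F1 (22 nt, A=2 T=5 G=10 C=5): GC 15/22 = 68.2%, outside 40.9–54.1% ✗; Tm = 64.9 + 41·(15 − 16.4)/22 = 62.3°C ✓ — fails.
F2 (28 nt, A=8 T=9 G=6 C=5): GC 11/28 = 39.3%, outside 40.9–54.1% ✗; Tm = 64.9 + 41·(11 − 16.4)/28 = 57.0°C ✓ — fails.
F3 (22 nt, A=2 T=11 G=5 C=4): GC 9/22 = 40.9% ✓; Tm = 64.9 + 41·(9 − 16.4)/22 = 51.1°C ✓ — passes.

F3 only.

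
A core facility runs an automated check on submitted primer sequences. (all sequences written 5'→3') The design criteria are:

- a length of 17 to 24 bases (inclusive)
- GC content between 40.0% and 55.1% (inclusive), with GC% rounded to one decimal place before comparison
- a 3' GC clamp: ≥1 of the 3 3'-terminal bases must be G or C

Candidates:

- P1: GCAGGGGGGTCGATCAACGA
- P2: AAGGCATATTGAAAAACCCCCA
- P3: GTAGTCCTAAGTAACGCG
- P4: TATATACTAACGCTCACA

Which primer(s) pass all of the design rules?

P1 (20 nt, A=5 T=2 G=9 C=4): length 20 ✓; GC 13/20 = 65.0%, outside 40.0–55.1% ✗; 3' end CGA has 2 G/C ✓ — fails.
P2 (22 nt, A=10 T=3 G=3 C=6): length 22 ✓; GC 9/22 = 40.9% ✓; 3' end CCA has 2 G/C ✓ — passes.
P3 (18 nt, A=5 T=4 G=5 C=4): length 18 ✓; GC 9/18 = 50.0% ✓; 3' end GCG has 3 G/C ✓ — passes.
P4 (18 nt, A=7 T=5 G=1 C=5): length 18 ✓; GC 6/18 = 33.3%, outside 40.0–55.1% ✗; 3' end ACA has 1 G/C ✓ — fails.

P2 and P3.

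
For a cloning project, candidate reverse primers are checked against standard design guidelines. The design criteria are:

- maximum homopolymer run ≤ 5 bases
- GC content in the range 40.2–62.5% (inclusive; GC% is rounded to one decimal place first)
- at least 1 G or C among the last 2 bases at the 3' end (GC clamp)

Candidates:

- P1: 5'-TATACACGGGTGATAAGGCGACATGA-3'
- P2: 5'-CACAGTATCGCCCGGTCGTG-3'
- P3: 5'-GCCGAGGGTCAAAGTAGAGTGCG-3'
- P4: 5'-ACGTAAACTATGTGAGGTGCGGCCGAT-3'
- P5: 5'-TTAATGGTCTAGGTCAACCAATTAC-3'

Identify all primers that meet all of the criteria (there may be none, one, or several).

P1 and P3.

P1 (26 nt, A=9 T=5 G=8 C=4): longest run = 3 ✓; GC 12/26 = 46.2% ✓; 3' end GA has 1 G/C ✓ — passes.
P2 (20 nt, A=3 T=4 G=6 C=7): longest run = 3 ✓; GC 13/20 = 65.0%, outside 40.2–62.5% ✗; 3' end TG has 1 G/C ✓ — fails.
P3 (23 nt, A=6 T=3 G=10 C=4): longest run = 3 ✓; GC 14/23 = 60.9% ✓; 3' end CG has 2 G/C ✓ — passes.
P4 (27 nt, A=7 T=6 G=9 C=5): longest run = 3 ✓; GC 14/27 = 51.9% ✓; 3' end AT has 0 G/C, need ≥1 ✗ — fails.
P5 (25 nt, A=8 T=8 G=4 C=5): longest run = 2 ✓; GC 9/25 = 36.0%, outside 40.2–62.5% ✗; 3' end AC has 1 G/C ✓ — fails.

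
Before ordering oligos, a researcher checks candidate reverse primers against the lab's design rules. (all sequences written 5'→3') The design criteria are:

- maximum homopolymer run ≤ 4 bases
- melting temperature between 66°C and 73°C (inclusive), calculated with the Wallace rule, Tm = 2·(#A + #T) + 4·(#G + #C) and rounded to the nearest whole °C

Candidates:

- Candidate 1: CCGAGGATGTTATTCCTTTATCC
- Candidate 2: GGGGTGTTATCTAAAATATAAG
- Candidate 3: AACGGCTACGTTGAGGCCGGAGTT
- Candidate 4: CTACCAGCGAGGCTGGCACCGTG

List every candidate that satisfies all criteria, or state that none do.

Candidate 1 only.

Candidate 1 (23 nt, A=4 T=9 G=4 C=6): longest run = 3 ✓; Tm = 2·13 + 4·10 = 66°C ✓ — passes.
Candidate 2 (22 nt, A=8 T=7 G=6 C=1): longest run = 4 ✓; Tm = 2·15 + 4·7 = 58°C, outside 66–73°C ✗ — fails.
Candidate 3 (24 nt, A=5 T=5 G=9 C=5): longest run = 2 ✓; Tm = 2·10 + 4·14 = 76°C, outside 66–73°C ✗ — fails.
Candidate 4 (23 nt, A=4 T=3 G=8 C=8): longest run = 2 ✓; Tm = 2·7 + 4·16 = 78°C, outside 66–73°C ✗ — fails.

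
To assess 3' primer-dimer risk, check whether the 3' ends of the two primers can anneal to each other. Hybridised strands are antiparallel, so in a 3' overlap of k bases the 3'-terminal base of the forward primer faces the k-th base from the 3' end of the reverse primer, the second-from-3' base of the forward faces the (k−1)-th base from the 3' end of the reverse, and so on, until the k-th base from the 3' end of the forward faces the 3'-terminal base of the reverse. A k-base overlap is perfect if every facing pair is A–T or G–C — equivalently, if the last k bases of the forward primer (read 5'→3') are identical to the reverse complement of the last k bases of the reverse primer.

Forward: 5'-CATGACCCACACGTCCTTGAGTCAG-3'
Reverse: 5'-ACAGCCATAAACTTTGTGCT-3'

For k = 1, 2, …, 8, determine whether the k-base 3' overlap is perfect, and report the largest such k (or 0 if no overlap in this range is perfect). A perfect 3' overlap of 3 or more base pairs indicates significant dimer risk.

Last 8 bases (5'→3') — forward …TGAGTCAG, reverse …TTTGTGCT.
Reverse complement of the reverse primer's last 8 bases: AGCACAAA; its first k bases are the reverse complement of the reverse primer's last k bases, so a perfect k-base overlap needs the forward primer's last k bases to equal them.
Comparing (forward last k vs required): k=1: G vs A ✗; k=2: AG vs AG ✓; k=3: CAG vs AGC ✗; k=4: TCAG vs AGCA ✗; k=5: GTCAG vs AGCAC ✗; k=6: AGTCAG vs AGCACA ✗; k=7: GAGTCAG vs AGCACAA ✗; k=8: TGAGTCAG vs AGCACAAA ✗.
Only k = 2 is perfect, so the longest perfect 3' overlap is 2.

Longest perfect overlap: 2 complementary base pairs; below the dimer-risk threshold (threshold 3).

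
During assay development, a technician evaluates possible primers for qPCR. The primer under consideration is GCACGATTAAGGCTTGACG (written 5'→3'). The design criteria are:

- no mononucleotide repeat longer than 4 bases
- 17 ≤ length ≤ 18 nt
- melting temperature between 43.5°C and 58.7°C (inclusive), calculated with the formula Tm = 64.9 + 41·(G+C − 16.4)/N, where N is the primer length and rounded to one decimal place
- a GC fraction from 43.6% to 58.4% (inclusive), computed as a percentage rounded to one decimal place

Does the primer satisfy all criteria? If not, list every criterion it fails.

Fails: length.

Base counts: A=5, T=4, G=6, C=4 (length 19).
homopolymer run: longest run = 2 ✓
length: length 19, outside 17–18 ✗
Tm: Tm = 64.9 + 41·(10 − 16.4)/19 = 51.1°C ✓
GC content: GC 10/19 = 52.6% ✓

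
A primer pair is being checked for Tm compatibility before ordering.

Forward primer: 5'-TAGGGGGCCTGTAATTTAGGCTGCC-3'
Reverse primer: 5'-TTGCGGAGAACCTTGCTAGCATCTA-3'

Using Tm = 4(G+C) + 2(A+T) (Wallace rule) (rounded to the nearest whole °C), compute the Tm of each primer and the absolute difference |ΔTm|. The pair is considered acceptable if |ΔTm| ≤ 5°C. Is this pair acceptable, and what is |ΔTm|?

Forward: A=4 T=7 G=9 C=5 → Tm = 2·11 + 4·14 = 78°C.
Reverse: A=6 T=7 G=6 C=6 → Tm = 2·13 + 4·12 = 74°C.
|ΔTm| = |78 − 74| = 4°C, ≤ 5°C.

|ΔTm| = 4°C; the pair is acceptable.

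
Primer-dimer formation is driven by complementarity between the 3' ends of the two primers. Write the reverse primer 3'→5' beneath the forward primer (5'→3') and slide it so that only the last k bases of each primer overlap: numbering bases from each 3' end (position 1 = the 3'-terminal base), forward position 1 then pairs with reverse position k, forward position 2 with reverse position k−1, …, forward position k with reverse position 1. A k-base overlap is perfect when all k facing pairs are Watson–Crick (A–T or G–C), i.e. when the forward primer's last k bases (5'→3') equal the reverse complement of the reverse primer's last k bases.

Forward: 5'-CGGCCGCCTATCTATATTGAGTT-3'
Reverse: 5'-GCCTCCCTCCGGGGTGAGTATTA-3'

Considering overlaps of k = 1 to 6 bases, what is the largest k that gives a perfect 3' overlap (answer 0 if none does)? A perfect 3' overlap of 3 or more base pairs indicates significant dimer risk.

Last 6 bases (5'→3') — forward …TGAGTT, reverse …GTATTA.
Reverse complement of the reverse primer's last 6 bases: TAATAC; its first k bases are the reverse complement of the reverse primer's last k bases, so a perfect k-base overlap needs the forward primer's last k bases to equal them.
Comparing (forward last k vs required): k=1: T vs T ✓; k=2: TT vs TA ✗; k=3: GTT vs TAA ✗; k=4: AGTT vs TAAT ✗; k=5: GAGTT vs TAATA ✗; k=6: TGAGTT vs TAATAC ✗.
Only k = 1 is perfect, so the longest perfect 3' overlap is 1.

Longest perfect overlap: 1 complementary base pair; below the dimer-risk threshold (threshold 3).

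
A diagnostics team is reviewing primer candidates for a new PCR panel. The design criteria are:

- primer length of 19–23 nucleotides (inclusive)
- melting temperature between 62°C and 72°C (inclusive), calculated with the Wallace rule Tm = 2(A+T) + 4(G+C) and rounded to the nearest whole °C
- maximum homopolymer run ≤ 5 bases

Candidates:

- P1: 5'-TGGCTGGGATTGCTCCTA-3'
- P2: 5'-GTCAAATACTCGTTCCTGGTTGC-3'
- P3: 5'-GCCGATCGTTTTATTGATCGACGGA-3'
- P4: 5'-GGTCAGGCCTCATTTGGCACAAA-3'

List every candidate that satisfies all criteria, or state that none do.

P1 (18 nt, A=2 T=6 G=6 C=4): length 18, outside 19–23 ✗; Tm = 2·8 + 4·10 = 56°C, outside 62–72°C ✗; longest run = 3 ✓ — fails.
P2 (23 nt, A=4 T=8 G=5 C=6): length 23 ✓; Tm = 2·12 + 4·11 = 68°C ✓; longest run = 3 ✓ — passes.
P3 (25 nt, A=5 T=8 G=7 C=5): length 25, outside 19–23 ✗; Tm = 2·13 + 4·12 = 74°C, outside 62–72°C ✗; longest run = 4 ✓ — fails.
P4 (23 nt, A=6 T=5 G=6 C=6): length 23 ✓; Tm = 2·11 + 4·12 = 70°C ✓; longest run = 3 ✓ — passes.

P2 and P4.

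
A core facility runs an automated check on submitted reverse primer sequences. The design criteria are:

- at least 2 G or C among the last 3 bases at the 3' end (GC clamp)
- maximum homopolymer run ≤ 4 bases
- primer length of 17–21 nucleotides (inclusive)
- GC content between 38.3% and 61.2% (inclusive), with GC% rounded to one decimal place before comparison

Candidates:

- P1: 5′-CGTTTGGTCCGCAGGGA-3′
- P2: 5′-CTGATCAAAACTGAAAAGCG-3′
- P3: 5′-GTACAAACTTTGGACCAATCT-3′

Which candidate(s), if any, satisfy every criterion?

P2 only.

P1 (17 nt, A=2 T=4 G=7 C=4): 3' end GGA has 2 G/C ✓; longest run = 3 ✓; length 17 ✓; GC 11/17 = 64.7%, outside 38.3–61.2% ✗ — fails.
P2 (20 nt, A=9 T=3 G=4 C=4): 3' end GCG has 3 G/C ✓; longest run = 4 ✓; length 20 ✓; GC 8/20 = 40.0% ✓ — passes.
P3 (21 nt, A=7 T=6 G=3 C=5): 3' end TCT has 1 G/C, need ≥2 ✗; longest run = 3 ✓; length 21 ✓; GC 8/21 = 38.1%, outside 38.3–61.2% ✗ — fails.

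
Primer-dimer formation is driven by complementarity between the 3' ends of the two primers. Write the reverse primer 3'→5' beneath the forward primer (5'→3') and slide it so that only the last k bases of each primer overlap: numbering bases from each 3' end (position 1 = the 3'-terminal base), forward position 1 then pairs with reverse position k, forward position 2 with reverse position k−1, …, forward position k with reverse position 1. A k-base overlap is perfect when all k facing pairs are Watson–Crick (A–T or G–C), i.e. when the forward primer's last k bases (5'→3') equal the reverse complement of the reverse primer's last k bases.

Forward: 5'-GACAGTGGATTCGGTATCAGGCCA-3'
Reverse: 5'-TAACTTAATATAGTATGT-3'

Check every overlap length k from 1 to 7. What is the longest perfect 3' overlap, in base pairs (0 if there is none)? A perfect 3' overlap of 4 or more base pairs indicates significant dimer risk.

Longest perfect overlap: 1 complementary base pair; below the dimer-risk threshold (threshold 4).

Last 7 bases (5'→3') — forward …CAGGCCA, reverse …AGTATGT.
Reverse complement of the reverse primer's last 7 bases: ACATACT; its first k bases are the reverse complement of the reverse primer's last k bases, so a perfect k-base overlap needs the forward primer's last k bases to equal them.
Comparing (forward last k vs required): k=1: A vs A ✓; k=2: CA vs AC ✗; k=3: CCA vs ACA ✗; k=4: GCCA vs ACAT ✗; k=5: GGCCA vs ACATA ✗; k=6: AGGCCA vs ACATAC ✗; k=7: CAGGCCA vs ACATACT ✗.
Only k = 1 is perfect, so the longest perfect 3' overlap is 1.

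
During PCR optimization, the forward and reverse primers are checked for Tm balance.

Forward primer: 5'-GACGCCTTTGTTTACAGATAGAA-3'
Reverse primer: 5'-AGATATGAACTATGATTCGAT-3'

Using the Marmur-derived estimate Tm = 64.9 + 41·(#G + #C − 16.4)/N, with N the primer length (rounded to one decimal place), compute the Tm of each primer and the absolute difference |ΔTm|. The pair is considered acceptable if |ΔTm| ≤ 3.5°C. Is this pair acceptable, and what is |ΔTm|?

Forward: G+C = 9, N = 23 → Tm = 64.9 + 41·(9 − 16.4)/23 = 51.7°C.
Reverse: G+C = 6, N = 21 → Tm = 64.9 + 41·(6 − 16.4)/21 = 44.6°C.
|ΔTm| = |51.7 − 44.6| = 7.1°C, > 3.5°C.

|ΔTm| = 7.1°C; the pair is not acceptable.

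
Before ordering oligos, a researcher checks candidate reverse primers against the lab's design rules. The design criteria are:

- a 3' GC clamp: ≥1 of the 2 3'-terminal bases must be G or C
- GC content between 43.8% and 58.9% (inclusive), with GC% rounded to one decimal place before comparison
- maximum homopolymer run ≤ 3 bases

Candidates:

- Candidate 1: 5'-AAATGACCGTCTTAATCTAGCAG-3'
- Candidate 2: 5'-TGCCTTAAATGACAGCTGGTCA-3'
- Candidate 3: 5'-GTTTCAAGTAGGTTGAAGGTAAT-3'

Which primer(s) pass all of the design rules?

Candidate 1 (23 nt, A=8 T=6 G=4 C=5): 3' end AG has 1 G/C ✓; GC 9/23 = 39.1%, outside 43.8–58.9% ✗; longest run = 3 ✓ — fails.
Candidate 2 (22 nt, A=6 T=6 G=5 C=5): 3' end CA has 1 G/C ✓; GC 10/22 = 45.5% ✓; longest run = 3 ✓ — passes.
Candidate 3 (23 nt, A=7 T=8 G=7 C=1): 3' end AT has 0 G/C, need ≥1 ✗; GC 8/23 = 34.8%, outside 43.8–58.9% ✗; longest run = 3 ✓ — fails.

Candidate 2 only.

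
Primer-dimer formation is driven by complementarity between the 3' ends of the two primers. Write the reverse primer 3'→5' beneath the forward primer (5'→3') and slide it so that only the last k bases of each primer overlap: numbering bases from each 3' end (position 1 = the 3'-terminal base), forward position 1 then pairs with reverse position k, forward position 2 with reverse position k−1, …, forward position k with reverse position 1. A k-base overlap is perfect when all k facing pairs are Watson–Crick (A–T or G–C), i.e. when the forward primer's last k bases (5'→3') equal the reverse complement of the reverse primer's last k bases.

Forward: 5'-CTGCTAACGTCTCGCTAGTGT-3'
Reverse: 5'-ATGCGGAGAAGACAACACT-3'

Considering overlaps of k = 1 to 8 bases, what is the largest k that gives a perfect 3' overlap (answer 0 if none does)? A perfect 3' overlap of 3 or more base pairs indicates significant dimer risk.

Last 8 bases (5'→3') — forward …GCTAGTGT, reverse …ACAACACT.
Reverse complement of the reverse primer's last 8 bases: AGTGTTGT; its first k bases are the reverse complement of the reverse primer's last k bases, so a perfect k-base overlap needs the forward primer's last k bases to equal them.
Comparing (forward last k vs required): k=1: T vs A ✗; k=2: GT vs AG ✗; k=3: TGT vs AGT ✗; k=4: GTGT vs AGTG ✗; k=5: AGTGT vs AGTGT ✓; k=6: TAGTGT vs AGTGTT ✗; k=7: CTAGTGT vs AGTGTTG ✗; k=8: GCTAGTGT vs AGTGTTGT ✗.
Only k = 5 is perfect, so the longest perfect 3' overlap is 5.

Longest perfect overlap: 5 complementary base pairs; significant dimer risk (threshold 3).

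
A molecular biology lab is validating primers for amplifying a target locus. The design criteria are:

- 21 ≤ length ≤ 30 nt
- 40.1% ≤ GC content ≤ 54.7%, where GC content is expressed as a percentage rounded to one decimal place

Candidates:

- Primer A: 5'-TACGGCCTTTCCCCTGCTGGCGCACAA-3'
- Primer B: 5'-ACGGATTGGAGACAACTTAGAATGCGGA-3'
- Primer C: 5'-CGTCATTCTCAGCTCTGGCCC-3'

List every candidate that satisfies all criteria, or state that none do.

Primer B only.

Primer A (27 nt, A=4 T=6 G=6 C=11): length 27 ✓; GC 17/27 = 63.0%, outside 40.1–54.7% ✗ — fails.
Primer B (28 nt, A=10 T=5 G=9 C=4): length 28 ✓; GC 13/28 = 46.4% ✓ — passes.
Primer C (21 nt, A=2 T=6 G=4 C=9): length 21 ✓; GC 13/21 = 61.9%, outside 40.1–54.7% ✗ — fails.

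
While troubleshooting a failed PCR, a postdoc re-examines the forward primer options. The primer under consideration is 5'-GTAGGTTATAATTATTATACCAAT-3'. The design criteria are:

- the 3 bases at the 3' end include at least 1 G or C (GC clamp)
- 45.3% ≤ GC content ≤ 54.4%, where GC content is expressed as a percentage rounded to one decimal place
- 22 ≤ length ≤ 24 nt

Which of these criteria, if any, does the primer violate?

Fails: GC clamp, GC content.

Base counts: A=9, T=10, G=3, C=2 (length 24).
GC clamp: 3' end AAT has 0 G/C, need ≥1 ✗
GC content: GC 5/24 = 20.8%, outside 45.3–54.4% ✗
length: length 24 ✓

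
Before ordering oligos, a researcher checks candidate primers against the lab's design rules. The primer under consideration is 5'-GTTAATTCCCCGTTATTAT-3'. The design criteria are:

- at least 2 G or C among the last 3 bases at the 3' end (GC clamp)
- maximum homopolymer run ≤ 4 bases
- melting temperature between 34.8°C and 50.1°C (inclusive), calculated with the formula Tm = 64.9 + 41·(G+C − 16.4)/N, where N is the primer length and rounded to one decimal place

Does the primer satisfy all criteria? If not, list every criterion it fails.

Base counts: A=4, T=9, G=2, C=4 (length 19).
GC clamp: 3' end TAT has 0 G/C, need ≥2 ✗
homopolymer run: longest run = 4 ✓
Tm: Tm = 64.9 + 41·(6 − 16.4)/19 = 42.5°C ✓

Fails: GC clamp.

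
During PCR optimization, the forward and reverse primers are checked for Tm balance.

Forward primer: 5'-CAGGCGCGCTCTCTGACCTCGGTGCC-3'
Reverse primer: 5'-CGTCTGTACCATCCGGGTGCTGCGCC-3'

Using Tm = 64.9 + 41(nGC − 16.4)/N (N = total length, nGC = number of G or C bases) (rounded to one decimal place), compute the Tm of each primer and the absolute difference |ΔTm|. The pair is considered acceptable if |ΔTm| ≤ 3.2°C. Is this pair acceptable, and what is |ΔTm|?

Forward: G+C = 19, N = 26 → Tm = 64.9 + 41·(19 − 16.4)/26 = 69.0°C.
Reverse: G+C = 18, N = 26 → Tm = 64.9 + 41·(18 − 16.4)/26 = 67.4°C.
|ΔTm| = |69.0 − 67.4| = 1.6°C, ≤ 3.2°C.

|ΔTm| = 1.6°C; the pair is acceptable.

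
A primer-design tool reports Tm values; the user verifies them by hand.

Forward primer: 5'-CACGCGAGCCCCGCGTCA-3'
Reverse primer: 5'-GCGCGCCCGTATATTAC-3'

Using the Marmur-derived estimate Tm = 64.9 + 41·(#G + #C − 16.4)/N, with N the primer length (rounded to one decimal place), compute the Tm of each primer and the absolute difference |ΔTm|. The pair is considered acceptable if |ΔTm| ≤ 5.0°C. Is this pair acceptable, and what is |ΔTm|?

|ΔTm| = 9.9°C; the pair is not acceptable.

Forward: G+C = 14, N = 18 → Tm = 64.9 + 41·(14 − 16.4)/18 = 59.4°C.
Reverse: G+C = 10, N = 17 → Tm = 64.9 + 41·(10 − 16.4)/17 = 49.5°C.
|ΔTm| = |59.4 − 49.5| = 9.9°C, > 5.0°C.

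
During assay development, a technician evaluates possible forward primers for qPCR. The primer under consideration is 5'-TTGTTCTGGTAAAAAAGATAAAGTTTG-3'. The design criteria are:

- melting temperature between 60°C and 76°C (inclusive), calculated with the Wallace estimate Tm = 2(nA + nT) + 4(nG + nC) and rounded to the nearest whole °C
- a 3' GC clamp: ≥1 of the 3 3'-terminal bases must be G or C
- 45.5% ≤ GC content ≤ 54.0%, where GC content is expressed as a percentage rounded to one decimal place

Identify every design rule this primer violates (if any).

Base counts: A=10, T=10, G=6, C=1 (length 27).
Tm: Tm = 2·20 + 4·7 = 68°C ✓
GC clamp: 3' end TTG has 1 G/C ✓
GC content: GC 7/27 = 25.9%, outside 45.5–54.0% ✗

Fails: GC content.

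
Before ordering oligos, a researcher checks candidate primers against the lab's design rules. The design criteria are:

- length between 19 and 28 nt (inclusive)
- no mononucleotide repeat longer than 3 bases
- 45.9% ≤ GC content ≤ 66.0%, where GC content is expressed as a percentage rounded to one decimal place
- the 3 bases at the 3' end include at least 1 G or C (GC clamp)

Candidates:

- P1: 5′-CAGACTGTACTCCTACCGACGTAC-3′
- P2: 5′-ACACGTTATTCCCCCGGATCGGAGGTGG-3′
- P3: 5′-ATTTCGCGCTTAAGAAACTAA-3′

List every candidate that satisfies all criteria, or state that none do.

P1 only.

P1 (24 nt, A=6 T=5 G=4 C=9): length 24 ✓; longest run = 2 ✓; GC 13/24 = 54.2% ✓; 3' end TAC has 1 G/C ✓ — passes.
P2 (28 nt, A=5 T=6 G=9 C=8): length 28 ✓; longest run = 5, exceeds 3 ✗; GC 17/28 = 60.7% ✓; 3' end TGG has 2 G/C ✓ — fails.
P3 (21 nt, A=8 T=6 G=3 C=4): length 21 ✓; longest run = 3 ✓; GC 7/21 = 33.3%, outside 45.9–66.0% ✗; 3' end TAA has 0 G/C, need ≥1 ✗ — fails.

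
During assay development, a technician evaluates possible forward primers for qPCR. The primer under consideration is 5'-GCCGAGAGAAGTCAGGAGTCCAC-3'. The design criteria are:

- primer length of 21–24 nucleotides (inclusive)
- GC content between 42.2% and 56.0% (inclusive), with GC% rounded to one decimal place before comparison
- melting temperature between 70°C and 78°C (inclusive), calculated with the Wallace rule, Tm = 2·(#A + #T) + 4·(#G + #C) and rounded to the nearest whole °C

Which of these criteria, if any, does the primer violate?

Base counts: A=7, T=2, G=8, C=6 (length 23).
length: length 23 ✓
GC content: GC 14/23 = 60.9%, outside 42.2–56.0% ✗
Tm: Tm = 2·9 + 4·14 = 74°C ✓

Fails: GC content.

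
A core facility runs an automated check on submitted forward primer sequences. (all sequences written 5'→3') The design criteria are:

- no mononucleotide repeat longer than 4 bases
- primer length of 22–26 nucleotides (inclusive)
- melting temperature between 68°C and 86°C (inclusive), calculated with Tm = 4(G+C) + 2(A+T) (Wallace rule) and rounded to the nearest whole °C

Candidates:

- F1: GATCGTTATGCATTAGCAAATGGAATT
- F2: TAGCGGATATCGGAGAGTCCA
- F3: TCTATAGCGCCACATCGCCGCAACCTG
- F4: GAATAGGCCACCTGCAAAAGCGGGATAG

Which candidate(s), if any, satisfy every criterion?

F1 (27 nt, A=9 T=9 G=6 C=3): longest run = 3 ✓; length 27, outside 22–26 ✗; Tm = 2·18 + 4·9 = 72°C ✓ — fails.
F2 (21 nt, A=6 T=4 G=7 C=4): longest run = 2 ✓; length 21, outside 22–26 ✗; Tm = 2·10 + 4·11 = 64°C, outside 68–86°C ✗ — fails.
F3 (27 nt, A=6 T=5 G=5 C=11): longest run = 2 ✓; length 27, outside 22–26 ✗; Tm = 2·11 + 4·16 = 86°C ✓ — fails.
F4 (28 nt, A=10 T=3 G=9 C=6): longest run = 4 ✓; length 28, outside 22–26 ✗; Tm = 2·13 + 4·15 = 86°C ✓ — fails.

None of the candidates satisfy all criteria.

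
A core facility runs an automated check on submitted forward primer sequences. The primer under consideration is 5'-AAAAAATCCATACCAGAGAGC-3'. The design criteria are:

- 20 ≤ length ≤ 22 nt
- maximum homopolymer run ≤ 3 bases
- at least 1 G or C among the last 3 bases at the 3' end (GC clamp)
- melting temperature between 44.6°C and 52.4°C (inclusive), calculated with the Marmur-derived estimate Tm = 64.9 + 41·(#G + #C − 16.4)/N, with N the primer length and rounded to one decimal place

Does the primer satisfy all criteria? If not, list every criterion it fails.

Base counts: A=11, T=2, G=3, C=5 (length 21).
length: length 21 ✓
homopolymer run: longest run = 6, exceeds 3 ✗
GC clamp: 3' end AGC has 2 G/C ✓
Tm: Tm = 64.9 + 41·(8 − 16.4)/21 = 48.5°C ✓

Fails: homopolymer run.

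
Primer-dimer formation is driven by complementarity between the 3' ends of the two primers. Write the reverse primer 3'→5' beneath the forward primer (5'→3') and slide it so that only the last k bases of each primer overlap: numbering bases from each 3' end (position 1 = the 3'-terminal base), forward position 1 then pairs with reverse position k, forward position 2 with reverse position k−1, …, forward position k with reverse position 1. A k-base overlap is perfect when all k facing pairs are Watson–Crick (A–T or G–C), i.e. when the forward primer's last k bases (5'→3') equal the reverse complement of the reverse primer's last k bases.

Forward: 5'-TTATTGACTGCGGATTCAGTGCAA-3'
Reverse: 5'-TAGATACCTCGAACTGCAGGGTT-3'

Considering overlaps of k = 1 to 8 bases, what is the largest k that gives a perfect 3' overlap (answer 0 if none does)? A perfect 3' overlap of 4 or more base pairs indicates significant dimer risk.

Last 8 bases (5'→3') — forward …CAGTGCAA, reverse …GCAGGGTT.
Reverse complement of the reverse primer's last 8 bases: AACCCTGC; its first k bases are the reverse complement of the reverse primer's last k bases, so a perfect k-base overlap needs the forward primer's last k bases to equal them.
Comparing (forward last k vs required): k=1: A vs A ✓; k=2: AA vs AA ✓; k=3: CAA vs AAC ✗; k=4: GCAA vs AACC ✗; k=5: TGCAA vs AACCC ✗; k=6: GTGCAA vs AACCCT ✗; k=7: AGTGCAA vs AACCCTG ✗; k=8: CAGTGCAA vs AACCCTGC ✗.
Perfect overlaps at k = 1, 2; the largest is 2.

Longest perfect overlap: 2 complementary base pairs; below the dimer-risk threshold (threshold 4).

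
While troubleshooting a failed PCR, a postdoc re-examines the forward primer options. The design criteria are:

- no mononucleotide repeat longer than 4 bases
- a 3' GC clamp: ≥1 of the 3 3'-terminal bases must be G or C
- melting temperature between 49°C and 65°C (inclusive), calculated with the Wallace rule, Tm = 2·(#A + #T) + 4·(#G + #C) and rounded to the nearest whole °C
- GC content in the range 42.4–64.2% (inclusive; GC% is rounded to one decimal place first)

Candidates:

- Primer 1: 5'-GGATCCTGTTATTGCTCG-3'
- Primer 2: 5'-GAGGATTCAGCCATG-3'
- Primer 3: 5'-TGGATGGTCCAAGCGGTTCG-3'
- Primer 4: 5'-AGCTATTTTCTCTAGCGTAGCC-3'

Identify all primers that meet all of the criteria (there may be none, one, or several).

Primer 1, Primer 3 and Primer 4.

Primer 1 (18 nt, A=2 T=7 G=5 C=4): longest run = 2 ✓; 3' end TCG has 2 G/C ✓; Tm = 2·9 + 4·9 = 54°C ✓; GC 9/18 = 50.0% ✓ — passes.
Primer 2 (15 nt, A=4 T=3 G=5 C=3): longest run = 2 ✓; 3' end ATG has 1 G/C ✓; Tm = 2·7 + 4·8 = 46°C, outside 49–65°C ✗; GC 8/15 = 53.3% ✓ — fails.
Primer 3 (20 nt, A=3 T=5 G=8 C=4): longest run = 2 ✓; 3' end TCG has 2 G/C ✓; Tm = 2·8 + 4·12 = 64°C ✓; GC 12/20 = 60.0% ✓ — passes.
Primer 4 (22 nt, A=4 T=8 G=4 C=6): longest run = 4 ✓; 3' end GCC has 3 G/C ✓; Tm = 2·12 + 4·10 = 64°C ✓; GC 10/22 = 45.5% ✓ — passes.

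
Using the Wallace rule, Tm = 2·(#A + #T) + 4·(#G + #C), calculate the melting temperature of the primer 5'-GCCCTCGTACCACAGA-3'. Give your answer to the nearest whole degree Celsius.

Base counts: A=4, T=2, G=3, C=7 (length 16).
Tm = 2·(4+2) + 4·(3+7) = 2·6 + 4·10 = 12 + 40 = 52°C.

52°C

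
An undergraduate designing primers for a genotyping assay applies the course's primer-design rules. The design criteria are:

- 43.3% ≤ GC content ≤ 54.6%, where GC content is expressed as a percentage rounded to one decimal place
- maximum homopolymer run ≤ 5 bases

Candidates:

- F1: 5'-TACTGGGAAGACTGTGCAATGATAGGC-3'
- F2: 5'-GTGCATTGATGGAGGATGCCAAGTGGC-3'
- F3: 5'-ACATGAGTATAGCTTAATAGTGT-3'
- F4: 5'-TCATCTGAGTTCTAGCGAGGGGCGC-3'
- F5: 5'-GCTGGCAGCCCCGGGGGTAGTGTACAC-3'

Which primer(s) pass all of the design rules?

F1 only.

F1 (27 nt, A=8 T=6 G=9 C=4): GC 13/27 = 48.1% ✓; longest run = 3 ✓ — passes.
F2 (27 nt, A=6 T=6 G=11 C=4): GC 15/27 = 55.6%, outside 43.3–54.6% ✗; longest run = 2 ✓ — fails.
F3 (23 nt, A=8 T=8 G=5 C=2): GC 7/23 = 30.4%, outside 43.3–54.6% ✗; longest run = 2 ✓ — fails.
F4 (25 nt, A=4 T=6 G=9 C=6): GC 15/25 = 60.0%, outside 43.3–54.6% ✗; longest run = 4 ✓ — fails.
F5 (27 nt, A=4 T=4 G=11 C=8): GC 19/27 = 70.4%, outside 43.3–54.6% ✗; longest run = 5 ✓ — fails.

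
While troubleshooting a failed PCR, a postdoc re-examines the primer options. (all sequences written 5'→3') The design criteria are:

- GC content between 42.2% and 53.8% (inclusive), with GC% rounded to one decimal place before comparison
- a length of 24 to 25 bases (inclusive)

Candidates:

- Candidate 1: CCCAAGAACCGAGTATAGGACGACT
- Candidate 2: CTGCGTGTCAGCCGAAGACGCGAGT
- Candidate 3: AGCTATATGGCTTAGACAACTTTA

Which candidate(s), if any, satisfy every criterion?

Candidate 1 (25 nt, A=9 T=3 G=6 C=7): GC 13/25 = 52.0% ✓; length 25 ✓ — passes.
Candidate 2 (25 nt, A=5 T=4 G=9 C=7): GC 16/25 = 64.0%, outside 42.2–53.8% ✗; length 25 ✓ — fails.
Candidate 3 (24 nt, A=8 T=8 G=4 C=4): GC 8/24 = 33.3%, outside 42.2–53.8% ✗; length 24 ✓ — fails.

Candidate 1 only.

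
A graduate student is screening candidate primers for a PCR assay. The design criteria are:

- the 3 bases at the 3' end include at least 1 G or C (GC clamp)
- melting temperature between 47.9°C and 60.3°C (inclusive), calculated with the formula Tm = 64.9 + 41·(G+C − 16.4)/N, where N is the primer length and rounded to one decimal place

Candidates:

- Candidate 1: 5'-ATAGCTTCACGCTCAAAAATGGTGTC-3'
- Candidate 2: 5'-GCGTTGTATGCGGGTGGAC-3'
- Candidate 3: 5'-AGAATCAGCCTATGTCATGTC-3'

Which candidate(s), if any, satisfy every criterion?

Candidate 1 (26 nt, A=8 T=7 G=5 C=6): 3' end GTC has 2 G/C ✓; Tm = 64.9 + 41·(11 − 16.4)/26 = 56.4°C ✓ — passes.
Candidate 2 (19 nt, A=2 T=5 G=9 C=3): 3' end GAC has 2 G/C ✓; Tm = 64.9 + 41·(12 − 16.4)/19 = 55.4°C ✓ — passes.
Candidate 3 (21 nt, A=6 T=6 G=4 C=5): 3' end GTC has 2 G/C ✓; Tm = 64.9 + 41·(9 − 16.4)/21 = 50.5°C ✓ — passes.

Candidate 1, Candidate 2 and Candidate 3.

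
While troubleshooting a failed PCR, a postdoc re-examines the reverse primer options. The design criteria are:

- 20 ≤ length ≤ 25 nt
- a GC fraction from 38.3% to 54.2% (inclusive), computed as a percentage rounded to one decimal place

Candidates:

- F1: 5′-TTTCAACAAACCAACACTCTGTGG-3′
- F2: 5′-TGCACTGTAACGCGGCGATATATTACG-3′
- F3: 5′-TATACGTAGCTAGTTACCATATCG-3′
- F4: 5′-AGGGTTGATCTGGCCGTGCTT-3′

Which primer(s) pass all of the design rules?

F1 (24 nt, A=8 T=6 G=3 C=7): length 24 ✓; GC 10/24 = 41.7% ✓ — passes.
F2 (27 nt, A=7 T=7 G=7 C=6): length 27, outside 20–25 ✗; GC 13/27 = 48.1% ✓ — fails.
F3 (24 nt, A=7 T=8 G=4 C=5): length 24 ✓; GC 9/24 = 37.5%, outside 38.3–54.2% ✗ — fails.
F4 (21 nt, A=2 T=7 G=8 C=4): length 21 ✓; GC 12/21 = 57.1%, outside 38.3–54.2% ✗ — fails.

F1 only.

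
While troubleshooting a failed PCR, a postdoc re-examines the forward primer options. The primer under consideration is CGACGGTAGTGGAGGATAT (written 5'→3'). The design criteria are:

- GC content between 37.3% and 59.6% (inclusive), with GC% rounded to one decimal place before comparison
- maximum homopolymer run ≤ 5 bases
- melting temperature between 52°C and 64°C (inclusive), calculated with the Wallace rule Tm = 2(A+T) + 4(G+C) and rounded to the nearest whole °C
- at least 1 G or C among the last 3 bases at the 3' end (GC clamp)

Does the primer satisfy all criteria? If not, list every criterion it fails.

Base counts: A=5, T=4, G=8, C=2 (length 19).
GC content: GC 10/19 = 52.6% ✓
homopolymer run: longest run = 2 ✓
Tm: Tm = 2·9 + 4·10 = 58°C ✓
GC clamp: 3' end TAT has 0 G/C, need ≥1 ✗

Fails: GC clamp.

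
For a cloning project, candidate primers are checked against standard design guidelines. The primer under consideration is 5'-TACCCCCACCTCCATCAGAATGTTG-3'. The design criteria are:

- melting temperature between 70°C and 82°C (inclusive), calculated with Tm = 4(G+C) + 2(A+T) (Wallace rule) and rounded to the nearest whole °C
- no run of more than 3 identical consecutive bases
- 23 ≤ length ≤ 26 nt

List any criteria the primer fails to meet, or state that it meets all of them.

Fails: homopolymer run.

Base counts: A=6, T=6, G=3, C=10 (length 25).
Tm: Tm = 2·12 + 4·13 = 76°C ✓
homopolymer run: longest run = 5, exceeds 3 ✗
length: length 25 ✓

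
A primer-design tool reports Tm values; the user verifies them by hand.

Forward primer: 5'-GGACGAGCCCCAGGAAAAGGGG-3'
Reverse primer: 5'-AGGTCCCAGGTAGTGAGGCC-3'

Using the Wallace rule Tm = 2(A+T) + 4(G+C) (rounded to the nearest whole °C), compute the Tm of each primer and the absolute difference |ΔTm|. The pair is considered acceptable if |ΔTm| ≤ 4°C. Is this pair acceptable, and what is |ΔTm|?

|ΔTm| = 8°C; the pair is not acceptable.

Forward: A=7 T=0 G=10 C=5 → Tm = 2·7 + 4·15 = 74°C.
Reverse: A=4 T=3 G=8 C=5 → Tm = 2·7 + 4·13 = 66°C.
|ΔTm| = |74 − 66| = 8°C, > 4°C.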